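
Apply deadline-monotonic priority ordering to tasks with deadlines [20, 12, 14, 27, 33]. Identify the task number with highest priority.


Sort tasks by relative deadline (ascending):
  Task 2: deadline = 12
  Task 3: deadline = 14
  Task 1: deadline = 20
  Task 4: deadline = 27
  Task 5: deadline = 33
Priority order (highest first): [2, 3, 1, 4, 5]
Highest priority task = 2

2


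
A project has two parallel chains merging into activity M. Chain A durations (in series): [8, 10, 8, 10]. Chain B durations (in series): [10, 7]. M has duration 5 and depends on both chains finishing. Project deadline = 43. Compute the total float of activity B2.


Forward pass: ES(B2) = sum of predecessors on chain B = 10
EF = ES + duration = 10 + 7 = 17
Backward pass: LF(M) = deadline = 43; LS(M) = 43 - 5 = 38
LF(B2) = LS(M) - sum(successors on chain B) = 38 - 0 = 38
LS = LF - duration = 38 - 7 = 31
Total float = LS - ES = 31 - 10 = 21

21


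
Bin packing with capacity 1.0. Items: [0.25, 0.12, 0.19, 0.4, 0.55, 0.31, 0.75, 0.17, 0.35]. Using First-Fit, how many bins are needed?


Place items sequentially using First-Fit:
  Item 0.25 -> new Bin 1
  Item 0.12 -> Bin 1 (now 0.37)
  Item 0.19 -> Bin 1 (now 0.56)
  Item 0.4 -> Bin 1 (now 0.96)
  Item 0.55 -> new Bin 2
  Item 0.31 -> Bin 2 (now 0.86)
  Item 0.75 -> new Bin 3
  Item 0.17 -> Bin 3 (now 0.92)
  Item 0.35 -> new Bin 4
Total bins used = 4

4


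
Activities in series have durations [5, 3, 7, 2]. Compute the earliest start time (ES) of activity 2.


Activity 2 starts after activities 1 through 1 complete.
Predecessor durations: [5]
ES = 5 = 5

5


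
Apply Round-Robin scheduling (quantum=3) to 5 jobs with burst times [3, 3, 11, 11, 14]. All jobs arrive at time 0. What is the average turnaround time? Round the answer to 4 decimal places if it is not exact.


Time quantum = 3
Execution trace:
  J1 runs 3 units, time = 3
  J2 runs 3 units, time = 6
  J3 runs 3 units, time = 9
  J4 runs 3 units, time = 12
  J5 runs 3 units, time = 15
  J3 runs 3 units, time = 18
  J4 runs 3 units, time = 21
  J5 runs 3 units, time = 24
  J3 runs 3 units, time = 27
  J4 runs 3 units, time = 30
  J5 runs 3 units, time = 33
  J3 runs 2 units, time = 35
  J4 runs 2 units, time = 37
  J5 runs 3 units, time = 40
  J5 runs 2 units, time = 42
Finish times: [3, 6, 35, 37, 42]
Average turnaround = 123/5 = 24.6

24.6


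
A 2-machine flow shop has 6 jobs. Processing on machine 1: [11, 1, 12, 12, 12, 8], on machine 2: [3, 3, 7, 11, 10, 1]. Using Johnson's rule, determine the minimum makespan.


Apply Johnson's rule:
  Group 1 (a <= b): [(2, 1, 3)]
  Group 2 (a > b): [(4, 12, 11), (5, 12, 10), (3, 12, 7), (1, 11, 3), (6, 8, 1)]
Optimal job order: [2, 4, 5, 3, 1, 6]
Schedule:
  Job 2: M1 done at 1, M2 done at 4
  Job 4: M1 done at 13, M2 done at 24
  Job 5: M1 done at 25, M2 done at 35
  Job 3: M1 done at 37, M2 done at 44
  Job 1: M1 done at 48, M2 done at 51
  Job 6: M1 done at 56, M2 done at 57
Makespan = 57

57


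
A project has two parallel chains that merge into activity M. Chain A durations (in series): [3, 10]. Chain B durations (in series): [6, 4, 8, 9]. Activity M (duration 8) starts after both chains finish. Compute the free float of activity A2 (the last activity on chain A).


ES(A2) = sum of predecessors on chain A = 3
EF(A2) = ES + duration = 3 + 10 = 13
Successor of A2 is M. ES(M) = max(sum(A), sum(B)) = max(13, 27) = 27
Free float = ES(successor) - EF(current) = 27 - 13 = 14

14


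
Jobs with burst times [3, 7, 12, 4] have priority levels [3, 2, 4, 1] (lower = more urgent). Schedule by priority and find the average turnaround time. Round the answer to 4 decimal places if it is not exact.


Sort by priority (ascending = highest first):
Order: [(1, 4), (2, 7), (3, 3), (4, 12)]
Completion times:
  Priority 1, burst=4, C=4
  Priority 2, burst=7, C=11
  Priority 3, burst=3, C=14
  Priority 4, burst=12, C=26
Average turnaround = 55/4 = 13.75

13.75


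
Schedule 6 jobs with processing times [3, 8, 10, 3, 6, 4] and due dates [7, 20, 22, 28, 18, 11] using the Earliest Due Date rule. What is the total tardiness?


Sort by due date (EDD order): [(3, 7), (4, 11), (6, 18), (8, 20), (10, 22), (3, 28)]
Compute completion times and tardiness:
  Job 1: p=3, d=7, C=3, tardiness=max(0,3-7)=0
  Job 2: p=4, d=11, C=7, tardiness=max(0,7-11)=0
  Job 3: p=6, d=18, C=13, tardiness=max(0,13-18)=0
  Job 4: p=8, d=20, C=21, tardiness=max(0,21-20)=1
  Job 5: p=10, d=22, C=31, tardiness=max(0,31-22)=9
  Job 6: p=3, d=28, C=34, tardiness=max(0,34-28)=6
Total tardiness = 16

16


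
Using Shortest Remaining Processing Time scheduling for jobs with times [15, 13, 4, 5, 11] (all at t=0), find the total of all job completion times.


Since all jobs arrive at t=0, SRPT equals SPT ordering.
SPT order: [4, 5, 11, 13, 15]
Completion times:
  Job 1: p=4, C=4
  Job 2: p=5, C=9
  Job 3: p=11, C=20
  Job 4: p=13, C=33
  Job 5: p=15, C=48
Total completion time = 4 + 9 + 20 + 33 + 48 = 114

114


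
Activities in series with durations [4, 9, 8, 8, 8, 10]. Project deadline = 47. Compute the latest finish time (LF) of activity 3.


LF(activity 3) = deadline - sum of successor durations
Successors: activities 4 through 6 with durations [8, 8, 10]
Sum of successor durations = 26
LF = 47 - 26 = 21

21


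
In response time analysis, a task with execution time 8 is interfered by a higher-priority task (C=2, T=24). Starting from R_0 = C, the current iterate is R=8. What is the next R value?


R_next = C + ceil(R_prev / T_hp) * C_hp
ceil(8 / 24) = ceil(0.3333) = 1
Interference = 1 * 2 = 2
R_next = 8 + 2 = 10

10


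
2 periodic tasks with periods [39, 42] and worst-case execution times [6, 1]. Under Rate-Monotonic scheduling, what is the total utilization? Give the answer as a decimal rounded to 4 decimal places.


Compute individual utilizations (exact fractions):
  Task 1: C/T = 6/39 = 2/13 (approx. 0.1538)
  Task 2: C/T = 1/42 (approx. 0.0238)
Total utilization U = 2/13 + 1/42 = 97/546
Rounded to 4 decimal places: U = 0.1777
RM (Liu & Layland) bound for 2 tasks = 0.828427; compare with U = 97/546 (approx. 0.177656)
U <= bound, so schedulable by RM sufficient condition.

0.1777


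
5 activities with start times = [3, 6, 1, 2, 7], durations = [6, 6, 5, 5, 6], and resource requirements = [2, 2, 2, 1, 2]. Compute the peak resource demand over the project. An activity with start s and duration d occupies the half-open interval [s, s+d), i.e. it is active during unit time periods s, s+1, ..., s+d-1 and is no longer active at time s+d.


Each activity i is active on [start_i, start_i + duration_i).
Compute total resource usage per time slot:
  t=0: active resources = [], total = 0
  t=1: active resources = [2], total = 2
  t=2: active resources = [2, 1], total = 3
  t=3: active resources = [2, 2, 1], total = 5
  t=4: active resources = [2, 2, 1], total = 5
  t=5: active resources = [2, 2, 1], total = 5
  t=6: active resources = [2, 2, 1], total = 5
  t=7: active resources = [2, 2, 2], total = 6
  t=8: active resources = [2, 2, 2], total = 6
  t=9: active resources = [2, 2], total = 4
  t=10: active resources = [2, 2], total = 4
  t=11: active resources = [2, 2], total = 4
  t=12: active resources = [2], total = 2
Peak resource demand = 6

6


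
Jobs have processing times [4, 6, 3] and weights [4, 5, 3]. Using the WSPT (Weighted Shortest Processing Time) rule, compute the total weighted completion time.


Compute p/w ratios and sort ascending (WSPT): [(4, 4), (3, 3), (6, 5)]
Compute weighted completion times:
  Job (p=4,w=4): C=4, w*C=4*4=16
  Job (p=3,w=3): C=7, w*C=3*7=21
  Job (p=6,w=5): C=13, w*C=5*13=65
Total weighted completion time = 102

102


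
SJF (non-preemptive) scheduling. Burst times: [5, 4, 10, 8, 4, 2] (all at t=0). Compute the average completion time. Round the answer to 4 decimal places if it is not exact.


SJF order (ascending): [2, 4, 4, 5, 8, 10]
Completion times:
  Job 1: burst=2, C=2
  Job 2: burst=4, C=6
  Job 3: burst=4, C=10
  Job 4: burst=5, C=15
  Job 5: burst=8, C=23
  Job 6: burst=10, C=33
Average completion = 89/6 = 14.8333

14.8333


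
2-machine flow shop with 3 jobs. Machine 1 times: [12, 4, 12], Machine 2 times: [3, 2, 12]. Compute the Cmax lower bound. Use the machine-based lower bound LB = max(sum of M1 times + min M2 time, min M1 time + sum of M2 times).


LB1 = sum(M1 times) + min(M2 times) = 28 + 2 = 30
LB2 = min(M1 times) + sum(M2 times) = 4 + 17 = 21
Lower bound = max(LB1, LB2) = max(30, 21) = 30

30


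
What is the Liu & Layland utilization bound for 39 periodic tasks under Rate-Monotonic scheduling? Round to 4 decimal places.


Compute 2^(1/39) = 1.0179318843
Subtract 1: 1.0179318843 - 1 = 0.0179318843
Multiply by n: 39 * 0.0179318843 = 0.6993434877
Round to 4 dp: 0.6993

0.6993


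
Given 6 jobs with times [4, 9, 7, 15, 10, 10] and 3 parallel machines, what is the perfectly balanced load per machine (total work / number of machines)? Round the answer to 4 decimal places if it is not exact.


Total processing time = 4 + 9 + 7 + 15 + 10 + 10 = 55
Number of machines = 3
Ideal balanced load = 55 / 3 = 18.3333

18.3333


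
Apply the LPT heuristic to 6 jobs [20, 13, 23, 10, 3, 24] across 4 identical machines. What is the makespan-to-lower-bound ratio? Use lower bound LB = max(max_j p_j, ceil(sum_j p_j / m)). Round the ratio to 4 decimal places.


LPT order: [24, 23, 20, 13, 10, 3]
Machine loads after assignment: [24, 23, 23, 23]
LPT makespan = 24
Lower bound = max(max_job, ceil(total/4)) = max(24, 24) = 24
Ratio = 24 / 24 = 1.0

1.0


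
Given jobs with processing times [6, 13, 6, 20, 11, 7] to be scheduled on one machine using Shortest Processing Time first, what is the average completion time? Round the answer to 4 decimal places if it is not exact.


Sort jobs by processing time (SPT order): [6, 6, 7, 11, 13, 20]
Compute completion times sequentially:
  Job 1: processing = 6, completes at 6
  Job 2: processing = 6, completes at 12
  Job 3: processing = 7, completes at 19
  Job 4: processing = 11, completes at 30
  Job 5: processing = 13, completes at 43
  Job 6: processing = 20, completes at 63
Sum of completion times = 173
Average completion time = 173/6 = 28.8333

28.8333


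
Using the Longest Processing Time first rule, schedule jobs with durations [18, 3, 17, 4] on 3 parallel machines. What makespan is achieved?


Sort jobs in decreasing order (LPT): [18, 17, 4, 3]
Assign each job to the least loaded machine:
  Machine 1: jobs [18], load = 18
  Machine 2: jobs [17], load = 17
  Machine 3: jobs [4, 3], load = 7
Makespan = max load = 18

18


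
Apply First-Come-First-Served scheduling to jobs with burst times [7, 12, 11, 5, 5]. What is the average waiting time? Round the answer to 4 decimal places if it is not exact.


FCFS order (as given): [7, 12, 11, 5, 5]
Waiting times:
  Job 1: wait = 0
  Job 2: wait = 7
  Job 3: wait = 19
  Job 4: wait = 30
  Job 5: wait = 35
Sum of waiting times = 91
Average waiting time = 91/5 = 18.2

18.2


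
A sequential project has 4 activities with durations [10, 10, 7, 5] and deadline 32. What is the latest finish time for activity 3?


LF(activity 3) = deadline - sum of successor durations
Successors: activities 4 through 4 with durations [5]
Sum of successor durations = 5
LF = 32 - 5 = 27

27


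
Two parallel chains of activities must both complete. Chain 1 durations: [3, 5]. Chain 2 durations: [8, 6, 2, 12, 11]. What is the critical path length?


Path A total = 3 + 5 = 8
Path B total = 8 + 6 + 2 + 12 + 11 = 39
Critical path = longest path = max(8, 39) = 39

39


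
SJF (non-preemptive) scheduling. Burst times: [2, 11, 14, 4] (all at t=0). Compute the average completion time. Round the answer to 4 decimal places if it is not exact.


SJF order (ascending): [2, 4, 11, 14]
Completion times:
  Job 1: burst=2, C=2
  Job 2: burst=4, C=6
  Job 3: burst=11, C=17
  Job 4: burst=14, C=31
Average completion = 56/4 = 14.0

14.0


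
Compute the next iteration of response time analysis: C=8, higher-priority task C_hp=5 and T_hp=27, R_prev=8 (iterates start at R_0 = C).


R_next = C + ceil(R_prev / T_hp) * C_hp
ceil(8 / 27) = ceil(0.2963) = 1
Interference = 1 * 5 = 5
R_next = 8 + 5 = 13

13


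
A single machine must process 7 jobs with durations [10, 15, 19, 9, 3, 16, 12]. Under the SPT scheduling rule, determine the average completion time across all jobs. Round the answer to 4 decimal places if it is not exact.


Sort jobs by processing time (SPT order): [3, 9, 10, 12, 15, 16, 19]
Compute completion times sequentially:
  Job 1: processing = 3, completes at 3
  Job 2: processing = 9, completes at 12
  Job 3: processing = 10, completes at 22
  Job 4: processing = 12, completes at 34
  Job 5: processing = 15, completes at 49
  Job 6: processing = 16, completes at 65
  Job 7: processing = 19, completes at 84
Sum of completion times = 269
Average completion time = 269/7 = 38.4286

38.4286


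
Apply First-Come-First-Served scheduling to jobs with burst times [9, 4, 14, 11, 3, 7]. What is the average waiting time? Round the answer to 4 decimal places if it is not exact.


FCFS order (as given): [9, 4, 14, 11, 3, 7]
Waiting times:
  Job 1: wait = 0
  Job 2: wait = 9
  Job 3: wait = 13
  Job 4: wait = 27
  Job 5: wait = 38
  Job 6: wait = 41
Sum of waiting times = 128
Average waiting time = 128/6 = 21.3333

21.3333


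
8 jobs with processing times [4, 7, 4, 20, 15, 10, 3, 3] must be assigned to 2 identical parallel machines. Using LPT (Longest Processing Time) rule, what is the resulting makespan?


Sort jobs in decreasing order (LPT): [20, 15, 10, 7, 4, 4, 3, 3]
Assign each job to the least loaded machine:
  Machine 1: jobs [20, 7, 4, 3], load = 34
  Machine 2: jobs [15, 10, 4, 3], load = 32
Makespan = max load = 34

34


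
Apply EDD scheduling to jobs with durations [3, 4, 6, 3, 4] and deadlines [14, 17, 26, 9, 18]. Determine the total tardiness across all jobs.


Sort by due date (EDD order): [(3, 9), (3, 14), (4, 17), (4, 18), (6, 26)]
Compute completion times and tardiness:
  Job 1: p=3, d=9, C=3, tardiness=max(0,3-9)=0
  Job 2: p=3, d=14, C=6, tardiness=max(0,6-14)=0
  Job 3: p=4, d=17, C=10, tardiness=max(0,10-17)=0
  Job 4: p=4, d=18, C=14, tardiness=max(0,14-18)=0
  Job 5: p=6, d=26, C=20, tardiness=max(0,20-26)=0
Total tardiness = 0

0


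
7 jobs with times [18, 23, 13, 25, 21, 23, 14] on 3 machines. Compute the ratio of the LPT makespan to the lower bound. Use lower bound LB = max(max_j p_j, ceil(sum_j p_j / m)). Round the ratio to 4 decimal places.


LPT order: [25, 23, 23, 21, 18, 14, 13]
Machine loads after assignment: [52, 44, 41]
LPT makespan = 52
Lower bound = max(max_job, ceil(total/3)) = max(25, 46) = 46
Ratio = 52 / 46 = 1.1304

1.1304


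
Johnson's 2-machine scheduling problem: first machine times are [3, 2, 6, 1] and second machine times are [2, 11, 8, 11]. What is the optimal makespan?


Apply Johnson's rule:
  Group 1 (a <= b): [(4, 1, 11), (2, 2, 11), (3, 6, 8)]
  Group 2 (a > b): [(1, 3, 2)]
Optimal job order: [4, 2, 3, 1]
Schedule:
  Job 4: M1 done at 1, M2 done at 12
  Job 2: M1 done at 3, M2 done at 23
  Job 3: M1 done at 9, M2 done at 31
  Job 1: M1 done at 12, M2 done at 33
Makespan = 33

33


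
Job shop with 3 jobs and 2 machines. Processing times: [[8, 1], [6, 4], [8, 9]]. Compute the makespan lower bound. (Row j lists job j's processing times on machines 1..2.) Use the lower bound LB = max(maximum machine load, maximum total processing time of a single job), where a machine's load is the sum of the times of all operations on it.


Machine loads:
  Machine 1: 8 + 6 + 8 = 22
  Machine 2: 1 + 4 + 9 = 14
Max machine load = 22
Job totals:
  Job 1: 9
  Job 2: 10
  Job 3: 17
Max job total = 17
Lower bound = max(22, 17) = 22

22


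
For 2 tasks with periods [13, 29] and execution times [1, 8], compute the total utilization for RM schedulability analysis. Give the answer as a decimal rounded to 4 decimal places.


Compute individual utilizations (exact fractions):
  Task 1: C/T = 1/13 (approx. 0.0769)
  Task 2: C/T = 8/29 (approx. 0.2759)
Total utilization U = 1/13 + 8/29 = 133/377
Rounded to 4 decimal places: U = 0.3528
RM (Liu & Layland) bound for 2 tasks = 0.828427; compare with U = 133/377 (approx. 0.352785)
U <= bound, so schedulable by RM sufficient condition.

0.3528


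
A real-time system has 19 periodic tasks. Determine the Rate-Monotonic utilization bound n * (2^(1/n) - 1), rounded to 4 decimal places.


Compute 2^(1/19) = 1.0371550444
Subtract 1: 1.0371550444 - 1 = 0.0371550444
Multiply by n: 19 * 0.0371550444 = 0.7059458436
Round to 4 dp: 0.7059

0.7059


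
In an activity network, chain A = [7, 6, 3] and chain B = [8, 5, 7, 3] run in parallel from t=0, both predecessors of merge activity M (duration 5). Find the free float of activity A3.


ES(A3) = sum of predecessors on chain A = 13
EF(A3) = ES + duration = 13 + 3 = 16
Successor of A3 is M. ES(M) = max(sum(A), sum(B)) = max(16, 23) = 23
Free float = ES(successor) - EF(current) = 23 - 16 = 7

7


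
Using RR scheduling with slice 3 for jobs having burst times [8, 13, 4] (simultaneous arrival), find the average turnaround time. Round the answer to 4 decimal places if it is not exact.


Time quantum = 3
Execution trace:
  J1 runs 3 units, time = 3
  J2 runs 3 units, time = 6
  J3 runs 3 units, time = 9
  J1 runs 3 units, time = 12
  J2 runs 3 units, time = 15
  J3 runs 1 units, time = 16
  J1 runs 2 units, time = 18
  J2 runs 3 units, time = 21
  J2 runs 3 units, time = 24
  J2 runs 1 units, time = 25
Finish times: [18, 25, 16]
Average turnaround = 59/3 = 19.6667

19.6667


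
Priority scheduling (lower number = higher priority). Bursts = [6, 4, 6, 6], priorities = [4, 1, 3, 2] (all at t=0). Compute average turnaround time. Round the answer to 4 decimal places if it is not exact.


Sort by priority (ascending = highest first):
Order: [(1, 4), (2, 6), (3, 6), (4, 6)]
Completion times:
  Priority 1, burst=4, C=4
  Priority 2, burst=6, C=10
  Priority 3, burst=6, C=16
  Priority 4, burst=6, C=22
Average turnaround = 52/4 = 13.0

13.0


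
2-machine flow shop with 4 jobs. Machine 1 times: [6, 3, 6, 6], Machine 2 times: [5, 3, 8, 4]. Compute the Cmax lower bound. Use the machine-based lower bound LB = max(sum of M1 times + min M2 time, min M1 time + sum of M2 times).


LB1 = sum(M1 times) + min(M2 times) = 21 + 3 = 24
LB2 = min(M1 times) + sum(M2 times) = 3 + 20 = 23
Lower bound = max(LB1, LB2) = max(24, 23) = 24

24


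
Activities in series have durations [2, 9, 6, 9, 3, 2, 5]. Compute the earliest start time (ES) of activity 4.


Activity 4 starts after activities 1 through 3 complete.
Predecessor durations: [2, 9, 6]
ES = 2 + 9 + 6 = 17

17


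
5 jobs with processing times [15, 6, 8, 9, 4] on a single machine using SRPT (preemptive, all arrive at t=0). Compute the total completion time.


Since all jobs arrive at t=0, SRPT equals SPT ordering.
SPT order: [4, 6, 8, 9, 15]
Completion times:
  Job 1: p=4, C=4
  Job 2: p=6, C=10
  Job 3: p=8, C=18
  Job 4: p=9, C=27
  Job 5: p=15, C=42
Total completion time = 4 + 10 + 18 + 27 + 42 = 101

101


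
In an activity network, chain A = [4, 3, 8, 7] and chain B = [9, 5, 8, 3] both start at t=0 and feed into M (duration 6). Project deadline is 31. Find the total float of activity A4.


Forward pass: ES(A4) = sum of predecessors on chain A = 15
EF = ES + duration = 15 + 7 = 22
Backward pass: LF(M) = deadline = 31; LS(M) = 31 - 6 = 25
LF(A4) = LS(M) - sum(successors on chain A) = 25 - 0 = 25
LS = LF - duration = 25 - 7 = 18
Total float = LS - ES = 18 - 15 = 3

3


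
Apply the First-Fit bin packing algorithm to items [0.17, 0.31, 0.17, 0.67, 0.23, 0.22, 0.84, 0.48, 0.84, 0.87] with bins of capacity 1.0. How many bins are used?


Place items sequentially using First-Fit:
  Item 0.17 -> new Bin 1
  Item 0.31 -> Bin 1 (now 0.48)
  Item 0.17 -> Bin 1 (now 0.65)
  Item 0.67 -> new Bin 2
  Item 0.23 -> Bin 1 (now 0.88)
  Item 0.22 -> Bin 2 (now 0.89)
  Item 0.84 -> new Bin 3
  Item 0.48 -> new Bin 4
  Item 0.84 -> new Bin 5
  Item 0.87 -> new Bin 6
Total bins used = 6

6


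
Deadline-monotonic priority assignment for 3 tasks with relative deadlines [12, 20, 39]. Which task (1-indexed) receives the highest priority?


Sort tasks by relative deadline (ascending):
  Task 1: deadline = 12
  Task 2: deadline = 20
  Task 3: deadline = 39
Priority order (highest first): [1, 2, 3]
Highest priority task = 1

1


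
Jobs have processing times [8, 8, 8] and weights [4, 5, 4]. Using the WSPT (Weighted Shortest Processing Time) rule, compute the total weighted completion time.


Compute p/w ratios and sort ascending (WSPT): [(8, 5), (8, 4), (8, 4)]
Compute weighted completion times:
  Job (p=8,w=5): C=8, w*C=5*8=40
  Job (p=8,w=4): C=16, w*C=4*16=64
  Job (p=8,w=4): C=24, w*C=4*24=96
Total weighted completion time = 200

200


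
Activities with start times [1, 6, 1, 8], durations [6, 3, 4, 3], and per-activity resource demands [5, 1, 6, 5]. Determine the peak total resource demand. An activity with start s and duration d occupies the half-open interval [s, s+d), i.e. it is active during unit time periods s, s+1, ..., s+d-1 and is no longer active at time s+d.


Each activity i is active on [start_i, start_i + duration_i).
Compute total resource usage per time slot:
  t=0: active resources = [], total = 0
  t=1: active resources = [5, 6], total = 11
  t=2: active resources = [5, 6], total = 11
  t=3: active resources = [5, 6], total = 11
  t=4: active resources = [5, 6], total = 11
  t=5: active resources = [5], total = 5
  t=6: active resources = [5, 1], total = 6
  t=7: active resources = [1], total = 1
  t=8: active resources = [1, 5], total = 6
  t=9: active resources = [5], total = 5
  t=10: active resources = [5], total = 5
Peak resource demand = 11

11


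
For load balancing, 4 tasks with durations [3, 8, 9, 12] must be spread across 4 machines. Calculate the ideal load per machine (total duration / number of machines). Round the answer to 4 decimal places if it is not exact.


Total processing time = 3 + 8 + 9 + 12 = 32
Number of machines = 4
Ideal balanced load = 32 / 4 = 8.0

8.0


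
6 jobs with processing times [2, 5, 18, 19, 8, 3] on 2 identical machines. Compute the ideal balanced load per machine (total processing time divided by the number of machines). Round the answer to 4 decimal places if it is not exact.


Total processing time = 2 + 5 + 18 + 19 + 8 + 3 = 55
Number of machines = 2
Ideal balanced load = 55 / 2 = 27.5

27.5


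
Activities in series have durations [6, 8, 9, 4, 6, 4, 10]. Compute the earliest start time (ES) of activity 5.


Activity 5 starts after activities 1 through 4 complete.
Predecessor durations: [6, 8, 9, 4]
ES = 6 + 8 + 9 + 4 = 27

27


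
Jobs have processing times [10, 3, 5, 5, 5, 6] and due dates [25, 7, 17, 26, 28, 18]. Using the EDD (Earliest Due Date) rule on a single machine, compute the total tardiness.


Sort by due date (EDD order): [(3, 7), (5, 17), (6, 18), (10, 25), (5, 26), (5, 28)]
Compute completion times and tardiness:
  Job 1: p=3, d=7, C=3, tardiness=max(0,3-7)=0
  Job 2: p=5, d=17, C=8, tardiness=max(0,8-17)=0
  Job 3: p=6, d=18, C=14, tardiness=max(0,14-18)=0
  Job 4: p=10, d=25, C=24, tardiness=max(0,24-25)=0
  Job 5: p=5, d=26, C=29, tardiness=max(0,29-26)=3
  Job 6: p=5, d=28, C=34, tardiness=max(0,34-28)=6
Total tardiness = 9

9


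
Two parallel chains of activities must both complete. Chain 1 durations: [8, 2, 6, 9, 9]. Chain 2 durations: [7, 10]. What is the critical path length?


Path A total = 8 + 2 + 6 + 9 + 9 = 34
Path B total = 7 + 10 = 17
Critical path = longest path = max(34, 17) = 34

34


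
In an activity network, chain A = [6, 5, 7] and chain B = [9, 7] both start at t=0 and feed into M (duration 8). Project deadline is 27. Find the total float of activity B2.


Forward pass: ES(B2) = sum of predecessors on chain B = 9
EF = ES + duration = 9 + 7 = 16
Backward pass: LF(M) = deadline = 27; LS(M) = 27 - 8 = 19
LF(B2) = LS(M) - sum(successors on chain B) = 19 - 0 = 19
LS = LF - duration = 19 - 7 = 12
Total float = LS - ES = 12 - 9 = 3

3


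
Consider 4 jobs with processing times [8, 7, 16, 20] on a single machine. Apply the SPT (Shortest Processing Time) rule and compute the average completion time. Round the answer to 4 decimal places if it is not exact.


Sort jobs by processing time (SPT order): [7, 8, 16, 20]
Compute completion times sequentially:
  Job 1: processing = 7, completes at 7
  Job 2: processing = 8, completes at 15
  Job 3: processing = 16, completes at 31
  Job 4: processing = 20, completes at 51
Sum of completion times = 104
Average completion time = 104/4 = 26.0

26.0


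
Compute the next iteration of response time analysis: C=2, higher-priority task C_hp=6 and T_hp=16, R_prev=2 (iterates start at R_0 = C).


R_next = C + ceil(R_prev / T_hp) * C_hp
ceil(2 / 16) = ceil(0.125) = 1
Interference = 1 * 6 = 6
R_next = 2 + 6 = 8

8


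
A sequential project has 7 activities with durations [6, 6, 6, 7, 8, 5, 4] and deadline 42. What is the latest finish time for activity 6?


LF(activity 6) = deadline - sum of successor durations
Successors: activities 7 through 7 with durations [4]
Sum of successor durations = 4
LF = 42 - 4 = 38

38


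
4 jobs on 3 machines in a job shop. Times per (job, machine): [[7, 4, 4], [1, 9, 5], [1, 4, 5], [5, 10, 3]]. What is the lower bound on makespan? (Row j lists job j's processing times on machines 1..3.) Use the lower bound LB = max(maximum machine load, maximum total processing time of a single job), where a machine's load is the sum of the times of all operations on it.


Machine loads:
  Machine 1: 7 + 1 + 1 + 5 = 14
  Machine 2: 4 + 9 + 4 + 10 = 27
  Machine 3: 4 + 5 + 5 + 3 = 17
Max machine load = 27
Job totals:
  Job 1: 15
  Job 2: 15
  Job 3: 10
  Job 4: 18
Max job total = 18
Lower bound = max(27, 18) = 27

27


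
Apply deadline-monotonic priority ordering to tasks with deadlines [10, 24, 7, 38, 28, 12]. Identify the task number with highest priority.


Sort tasks by relative deadline (ascending):
  Task 3: deadline = 7
  Task 1: deadline = 10
  Task 6: deadline = 12
  Task 2: deadline = 24
  Task 5: deadline = 28
  Task 4: deadline = 38
Priority order (highest first): [3, 1, 6, 2, 5, 4]
Highest priority task = 3

3


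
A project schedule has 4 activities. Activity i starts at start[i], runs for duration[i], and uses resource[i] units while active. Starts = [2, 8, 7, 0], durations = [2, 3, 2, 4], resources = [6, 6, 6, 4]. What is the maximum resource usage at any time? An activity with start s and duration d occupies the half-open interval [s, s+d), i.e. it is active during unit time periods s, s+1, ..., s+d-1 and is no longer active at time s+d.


Each activity i is active on [start_i, start_i + duration_i).
Compute total resource usage per time slot:
  t=0: active resources = [4], total = 4
  t=1: active resources = [4], total = 4
  t=2: active resources = [6, 4], total = 10
  t=3: active resources = [6, 4], total = 10
  t=4: active resources = [], total = 0
  t=5: active resources = [], total = 0
  t=6: active resources = [], total = 0
  t=7: active resources = [6], total = 6
  t=8: active resources = [6, 6], total = 12
  t=9: active resources = [6], total = 6
  t=10: active resources = [6], total = 6
Peak resource demand = 12

12


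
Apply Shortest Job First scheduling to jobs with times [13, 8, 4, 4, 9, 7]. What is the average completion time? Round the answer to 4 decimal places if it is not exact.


SJF order (ascending): [4, 4, 7, 8, 9, 13]
Completion times:
  Job 1: burst=4, C=4
  Job 2: burst=4, C=8
  Job 3: burst=7, C=15
  Job 4: burst=8, C=23
  Job 5: burst=9, C=32
  Job 6: burst=13, C=45
Average completion = 127/6 = 21.1667

21.1667


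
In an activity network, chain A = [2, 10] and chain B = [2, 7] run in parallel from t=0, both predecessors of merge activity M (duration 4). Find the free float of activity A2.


ES(A2) = sum of predecessors on chain A = 2
EF(A2) = ES + duration = 2 + 10 = 12
Successor of A2 is M. ES(M) = max(sum(A), sum(B)) = max(12, 9) = 12
Free float = ES(successor) - EF(current) = 12 - 12 = 0

0


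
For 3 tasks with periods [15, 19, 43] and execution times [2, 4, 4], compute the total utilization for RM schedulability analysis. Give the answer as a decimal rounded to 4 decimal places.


Compute individual utilizations (exact fractions):
  Task 1: C/T = 2/15 (approx. 0.1333)
  Task 2: C/T = 4/19 (approx. 0.2105)
  Task 3: C/T = 4/43 (approx. 0.093)
Total utilization U = 2/15 + 4/19 + 4/43 = 5354/12255
Rounded to 4 decimal places: U = 0.4369
RM (Liu & Layland) bound for 3 tasks = 0.779763; compare with U = 5354/12255 (approx. 0.436883)
U <= bound, so schedulable by RM sufficient condition.

0.4369


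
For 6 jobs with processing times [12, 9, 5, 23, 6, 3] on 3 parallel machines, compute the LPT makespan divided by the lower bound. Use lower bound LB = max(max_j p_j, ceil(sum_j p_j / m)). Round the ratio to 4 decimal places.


LPT order: [23, 12, 9, 6, 5, 3]
Machine loads after assignment: [23, 17, 18]
LPT makespan = 23
Lower bound = max(max_job, ceil(total/3)) = max(23, 20) = 23
Ratio = 23 / 23 = 1.0

1.0


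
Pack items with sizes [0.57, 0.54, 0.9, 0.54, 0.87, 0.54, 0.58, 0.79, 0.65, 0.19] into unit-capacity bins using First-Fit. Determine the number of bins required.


Place items sequentially using First-Fit:
  Item 0.57 -> new Bin 1
  Item 0.54 -> new Bin 2
  Item 0.9 -> new Bin 3
  Item 0.54 -> new Bin 4
  Item 0.87 -> new Bin 5
  Item 0.54 -> new Bin 6
  Item 0.58 -> new Bin 7
  Item 0.79 -> new Bin 8
  Item 0.65 -> new Bin 9
  Item 0.19 -> Bin 1 (now 0.76)
Total bins used = 9

9


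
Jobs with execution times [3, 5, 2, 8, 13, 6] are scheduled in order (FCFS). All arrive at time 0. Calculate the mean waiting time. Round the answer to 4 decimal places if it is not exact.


FCFS order (as given): [3, 5, 2, 8, 13, 6]
Waiting times:
  Job 1: wait = 0
  Job 2: wait = 3
  Job 3: wait = 8
  Job 4: wait = 10
  Job 5: wait = 18
  Job 6: wait = 31
Sum of waiting times = 70
Average waiting time = 70/6 = 11.6667

11.6667


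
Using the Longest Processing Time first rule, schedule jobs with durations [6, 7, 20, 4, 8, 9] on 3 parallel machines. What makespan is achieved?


Sort jobs in decreasing order (LPT): [20, 9, 8, 7, 6, 4]
Assign each job to the least loaded machine:
  Machine 1: jobs [20], load = 20
  Machine 2: jobs [9, 6, 4], load = 19
  Machine 3: jobs [8, 7], load = 15
Makespan = max load = 20

20


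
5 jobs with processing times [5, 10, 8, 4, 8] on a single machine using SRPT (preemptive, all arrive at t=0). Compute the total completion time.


Since all jobs arrive at t=0, SRPT equals SPT ordering.
SPT order: [4, 5, 8, 8, 10]
Completion times:
  Job 1: p=4, C=4
  Job 2: p=5, C=9
  Job 3: p=8, C=17
  Job 4: p=8, C=25
  Job 5: p=10, C=35
Total completion time = 4 + 9 + 17 + 25 + 35 = 90

90


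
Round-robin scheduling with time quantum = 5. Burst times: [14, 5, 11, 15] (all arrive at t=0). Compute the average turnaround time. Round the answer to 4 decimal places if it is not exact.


Time quantum = 5
Execution trace:
  J1 runs 5 units, time = 5
  J2 runs 5 units, time = 10
  J3 runs 5 units, time = 15
  J4 runs 5 units, time = 20
  J1 runs 5 units, time = 25
  J3 runs 5 units, time = 30
  J4 runs 5 units, time = 35
  J1 runs 4 units, time = 39
  J3 runs 1 units, time = 40
  J4 runs 5 units, time = 45
Finish times: [39, 10, 40, 45]
Average turnaround = 134/4 = 33.5

33.5


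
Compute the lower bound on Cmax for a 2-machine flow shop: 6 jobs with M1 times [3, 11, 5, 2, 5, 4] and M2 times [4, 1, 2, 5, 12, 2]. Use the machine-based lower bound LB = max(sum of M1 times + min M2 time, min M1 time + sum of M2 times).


LB1 = sum(M1 times) + min(M2 times) = 30 + 1 = 31
LB2 = min(M1 times) + sum(M2 times) = 2 + 26 = 28
Lower bound = max(LB1, LB2) = max(31, 28) = 31

31


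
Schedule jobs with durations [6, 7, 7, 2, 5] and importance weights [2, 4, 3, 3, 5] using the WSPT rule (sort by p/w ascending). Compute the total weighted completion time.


Compute p/w ratios and sort ascending (WSPT): [(2, 3), (5, 5), (7, 4), (7, 3), (6, 2)]
Compute weighted completion times:
  Job (p=2,w=3): C=2, w*C=3*2=6
  Job (p=5,w=5): C=7, w*C=5*7=35
  Job (p=7,w=4): C=14, w*C=4*14=56
  Job (p=7,w=3): C=21, w*C=3*21=63
  Job (p=6,w=2): C=27, w*C=2*27=54
Total weighted completion time = 214

214


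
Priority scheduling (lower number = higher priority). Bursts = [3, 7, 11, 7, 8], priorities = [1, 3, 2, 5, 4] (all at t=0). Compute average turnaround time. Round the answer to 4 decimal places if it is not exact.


Sort by priority (ascending = highest first):
Order: [(1, 3), (2, 11), (3, 7), (4, 8), (5, 7)]
Completion times:
  Priority 1, burst=3, C=3
  Priority 2, burst=11, C=14
  Priority 3, burst=7, C=21
  Priority 4, burst=8, C=29
  Priority 5, burst=7, C=36
Average turnaround = 103/5 = 20.6

20.6


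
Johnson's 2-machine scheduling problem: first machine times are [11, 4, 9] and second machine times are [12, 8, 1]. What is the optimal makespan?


Apply Johnson's rule:
  Group 1 (a <= b): [(2, 4, 8), (1, 11, 12)]
  Group 2 (a > b): [(3, 9, 1)]
Optimal job order: [2, 1, 3]
Schedule:
  Job 2: M1 done at 4, M2 done at 12
  Job 1: M1 done at 15, M2 done at 27
  Job 3: M1 done at 24, M2 done at 28
Makespan = 28

28


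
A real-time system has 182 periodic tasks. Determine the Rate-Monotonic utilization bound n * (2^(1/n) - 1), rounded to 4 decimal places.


Compute 2^(1/182) = 1.0038157625
Subtract 1: 1.0038157625 - 1 = 0.0038157625
Multiply by n: 182 * 0.0038157625 = 0.6944687750
Round to 4 dp: 0.6945

0.6945


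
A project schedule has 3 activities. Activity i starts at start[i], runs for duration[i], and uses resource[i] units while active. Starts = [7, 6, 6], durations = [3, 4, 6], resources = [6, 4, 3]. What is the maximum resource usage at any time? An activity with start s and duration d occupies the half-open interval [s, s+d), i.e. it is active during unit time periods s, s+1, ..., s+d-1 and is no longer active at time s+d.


Each activity i is active on [start_i, start_i + duration_i).
Compute total resource usage per time slot:
  t=0: active resources = [], total = 0
  t=1: active resources = [], total = 0
  t=2: active resources = [], total = 0
  t=3: active resources = [], total = 0
  t=4: active resources = [], total = 0
  t=5: active resources = [], total = 0
  t=6: active resources = [4, 3], total = 7
  t=7: active resources = [6, 4, 3], total = 13
  t=8: active resources = [6, 4, 3], total = 13
  t=9: active resources = [6, 4, 3], total = 13
  t=10: active resources = [3], total = 3
  t=11: active resources = [3], total = 3
Peak resource demand = 13

13


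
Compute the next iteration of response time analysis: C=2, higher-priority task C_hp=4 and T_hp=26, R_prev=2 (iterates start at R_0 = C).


R_next = C + ceil(R_prev / T_hp) * C_hp
ceil(2 / 26) = ceil(0.0769) = 1
Interference = 1 * 4 = 4
R_next = 2 + 4 = 6

6


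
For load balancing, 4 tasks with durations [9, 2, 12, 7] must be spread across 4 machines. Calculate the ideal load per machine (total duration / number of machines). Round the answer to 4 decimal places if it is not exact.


Total processing time = 9 + 2 + 12 + 7 = 30
Number of machines = 4
Ideal balanced load = 30 / 4 = 7.5

7.5


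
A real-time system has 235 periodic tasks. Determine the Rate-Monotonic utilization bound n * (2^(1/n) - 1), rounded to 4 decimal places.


Compute 2^(1/235) = 1.0029539167
Subtract 1: 1.0029539167 - 1 = 0.0029539167
Multiply by n: 235 * 0.0029539167 = 0.6941704245
Round to 4 dp: 0.6942

0.6942


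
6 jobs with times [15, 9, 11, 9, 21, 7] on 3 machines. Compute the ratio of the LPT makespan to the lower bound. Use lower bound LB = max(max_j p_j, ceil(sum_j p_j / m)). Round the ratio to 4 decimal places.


LPT order: [21, 15, 11, 9, 9, 7]
Machine loads after assignment: [21, 24, 27]
LPT makespan = 27
Lower bound = max(max_job, ceil(total/3)) = max(21, 24) = 24
Ratio = 27 / 24 = 1.125

1.125


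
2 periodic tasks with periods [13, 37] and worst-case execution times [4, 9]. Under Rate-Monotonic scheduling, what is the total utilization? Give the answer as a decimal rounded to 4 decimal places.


Compute individual utilizations (exact fractions):
  Task 1: C/T = 4/13 (approx. 0.3077)
  Task 2: C/T = 9/37 (approx. 0.2432)
Total utilization U = 4/13 + 9/37 = 265/481
Rounded to 4 decimal places: U = 0.5509
RM (Liu & Layland) bound for 2 tasks = 0.828427; compare with U = 265/481 (approx. 0.550936)
U <= bound, so schedulable by RM sufficient condition.

0.5509


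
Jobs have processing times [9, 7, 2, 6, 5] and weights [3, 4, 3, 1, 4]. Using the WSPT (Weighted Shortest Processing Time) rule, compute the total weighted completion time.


Compute p/w ratios and sort ascending (WSPT): [(2, 3), (5, 4), (7, 4), (9, 3), (6, 1)]
Compute weighted completion times:
  Job (p=2,w=3): C=2, w*C=3*2=6
  Job (p=5,w=4): C=7, w*C=4*7=28
  Job (p=7,w=4): C=14, w*C=4*14=56
  Job (p=9,w=3): C=23, w*C=3*23=69
  Job (p=6,w=1): C=29, w*C=1*29=29
Total weighted completion time = 188

188


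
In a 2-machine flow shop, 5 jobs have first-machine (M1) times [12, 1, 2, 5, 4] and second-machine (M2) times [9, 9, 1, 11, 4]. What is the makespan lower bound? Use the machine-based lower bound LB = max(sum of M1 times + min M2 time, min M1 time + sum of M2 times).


LB1 = sum(M1 times) + min(M2 times) = 24 + 1 = 25
LB2 = min(M1 times) + sum(M2 times) = 1 + 34 = 35
Lower bound = max(LB1, LB2) = max(25, 35) = 35

35


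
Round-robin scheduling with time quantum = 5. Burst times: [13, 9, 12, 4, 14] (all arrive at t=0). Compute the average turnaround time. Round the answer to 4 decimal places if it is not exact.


Time quantum = 5
Execution trace:
  J1 runs 5 units, time = 5
  J2 runs 5 units, time = 10
  J3 runs 5 units, time = 15
  J4 runs 4 units, time = 19
  J5 runs 5 units, time = 24
  J1 runs 5 units, time = 29
  J2 runs 4 units, time = 33
  J3 runs 5 units, time = 38
  J5 runs 5 units, time = 43
  J1 runs 3 units, time = 46
  J3 runs 2 units, time = 48
  J5 runs 4 units, time = 52
Finish times: [46, 33, 48, 19, 52]
Average turnaround = 198/5 = 39.6

39.6


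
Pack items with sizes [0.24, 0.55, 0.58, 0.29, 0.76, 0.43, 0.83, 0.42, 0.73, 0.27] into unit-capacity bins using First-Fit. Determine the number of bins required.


Place items sequentially using First-Fit:
  Item 0.24 -> new Bin 1
  Item 0.55 -> Bin 1 (now 0.79)
  Item 0.58 -> new Bin 2
  Item 0.29 -> Bin 2 (now 0.87)
  Item 0.76 -> new Bin 3
  Item 0.43 -> new Bin 4
  Item 0.83 -> new Bin 5
  Item 0.42 -> Bin 4 (now 0.85)
  Item 0.73 -> new Bin 6
  Item 0.27 -> Bin 6 (now 1.0)
Total bins used = 6

6


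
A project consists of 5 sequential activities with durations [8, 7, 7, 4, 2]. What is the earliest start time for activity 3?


Activity 3 starts after activities 1 through 2 complete.
Predecessor durations: [8, 7]
ES = 8 + 7 = 15

15


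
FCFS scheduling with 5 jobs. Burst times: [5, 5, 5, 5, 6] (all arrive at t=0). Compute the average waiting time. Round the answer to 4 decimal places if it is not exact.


FCFS order (as given): [5, 5, 5, 5, 6]
Waiting times:
  Job 1: wait = 0
  Job 2: wait = 5
  Job 3: wait = 10
  Job 4: wait = 15
  Job 5: wait = 20
Sum of waiting times = 50
Average waiting time = 50/5 = 10.0

10.0


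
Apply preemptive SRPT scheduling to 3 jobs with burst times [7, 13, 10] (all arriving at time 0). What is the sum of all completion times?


Since all jobs arrive at t=0, SRPT equals SPT ordering.
SPT order: [7, 10, 13]
Completion times:
  Job 1: p=7, C=7
  Job 2: p=10, C=17
  Job 3: p=13, C=30
Total completion time = 7 + 17 + 30 = 54

54


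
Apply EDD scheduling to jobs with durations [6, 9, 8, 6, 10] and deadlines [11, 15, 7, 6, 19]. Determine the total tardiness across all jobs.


Sort by due date (EDD order): [(6, 6), (8, 7), (6, 11), (9, 15), (10, 19)]
Compute completion times and tardiness:
  Job 1: p=6, d=6, C=6, tardiness=max(0,6-6)=0
  Job 2: p=8, d=7, C=14, tardiness=max(0,14-7)=7
  Job 3: p=6, d=11, C=20, tardiness=max(0,20-11)=9
  Job 4: p=9, d=15, C=29, tardiness=max(0,29-15)=14
  Job 5: p=10, d=19, C=39, tardiness=max(0,39-19)=20
Total tardiness = 50

50
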